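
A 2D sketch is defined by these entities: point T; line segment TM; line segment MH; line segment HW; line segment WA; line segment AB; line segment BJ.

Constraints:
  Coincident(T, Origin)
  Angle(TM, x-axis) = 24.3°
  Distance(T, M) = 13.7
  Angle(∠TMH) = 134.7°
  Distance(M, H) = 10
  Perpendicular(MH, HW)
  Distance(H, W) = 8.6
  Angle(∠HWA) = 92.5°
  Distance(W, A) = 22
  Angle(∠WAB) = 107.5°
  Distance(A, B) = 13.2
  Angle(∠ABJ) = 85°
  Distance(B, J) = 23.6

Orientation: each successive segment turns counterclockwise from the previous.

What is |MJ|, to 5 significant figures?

10.948

∠WAB = 107.5° gives AB at -40.400° from the x-axis; with |AB| = 13.2, B = (9.4029, -10.813). ∠ABJ = 85.0° gives BJ at 54.600° from the x-axis; with |BJ| = 23.6, J = (23.074, 8.4240). Then |MJ| = |J − M| = 10.948.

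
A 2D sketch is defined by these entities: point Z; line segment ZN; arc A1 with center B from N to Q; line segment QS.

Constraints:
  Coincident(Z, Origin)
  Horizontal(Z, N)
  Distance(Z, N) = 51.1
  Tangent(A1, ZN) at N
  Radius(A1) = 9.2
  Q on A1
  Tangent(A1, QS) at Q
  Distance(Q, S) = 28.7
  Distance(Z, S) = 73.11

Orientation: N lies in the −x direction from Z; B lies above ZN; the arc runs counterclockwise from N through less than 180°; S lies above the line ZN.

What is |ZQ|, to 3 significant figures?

46.8

Checks: |BQ| = 9.200 ✓; ∠(BQ, QS) = 90.00° ✓; |QS| = 28.70 ✓; |ZS| = 73.11 ✓.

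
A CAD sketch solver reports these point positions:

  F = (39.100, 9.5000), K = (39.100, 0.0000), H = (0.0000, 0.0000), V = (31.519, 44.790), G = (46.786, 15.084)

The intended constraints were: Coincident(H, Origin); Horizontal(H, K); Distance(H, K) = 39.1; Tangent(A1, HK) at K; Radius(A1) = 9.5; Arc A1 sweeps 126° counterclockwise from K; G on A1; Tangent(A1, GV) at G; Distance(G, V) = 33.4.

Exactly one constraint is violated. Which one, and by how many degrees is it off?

Tangent(A1, GV) at G — off by 8.80°.

H = (0.00, 0.00) ✓; H.y = 0.00, K.y = 0.00 ✓; |HK| = 39.10 ✓; ∠(FK, KH) = 90.00° ✓; |FK| = 9.500 ✓; bearing(F→G) − bearing(F→K) = 126.0° ✓; |FG| = 9.500 ✓; ∠(FG, GV) = 98.80° ✗; |GV| = 33.40 ✓.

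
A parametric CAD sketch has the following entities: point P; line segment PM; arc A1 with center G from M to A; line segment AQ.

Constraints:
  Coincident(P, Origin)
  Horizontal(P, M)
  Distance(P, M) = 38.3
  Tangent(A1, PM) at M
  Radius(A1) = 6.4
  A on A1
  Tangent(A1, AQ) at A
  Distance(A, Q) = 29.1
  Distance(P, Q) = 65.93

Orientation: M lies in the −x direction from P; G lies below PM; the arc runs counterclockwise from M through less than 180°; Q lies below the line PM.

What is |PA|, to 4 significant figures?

43.59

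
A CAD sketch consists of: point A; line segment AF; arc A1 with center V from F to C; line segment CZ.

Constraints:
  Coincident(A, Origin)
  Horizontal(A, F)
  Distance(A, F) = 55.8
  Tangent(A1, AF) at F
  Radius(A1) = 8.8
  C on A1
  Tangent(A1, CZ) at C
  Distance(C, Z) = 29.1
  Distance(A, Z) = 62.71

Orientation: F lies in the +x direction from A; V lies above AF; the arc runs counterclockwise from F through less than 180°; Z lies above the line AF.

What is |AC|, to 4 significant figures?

64.83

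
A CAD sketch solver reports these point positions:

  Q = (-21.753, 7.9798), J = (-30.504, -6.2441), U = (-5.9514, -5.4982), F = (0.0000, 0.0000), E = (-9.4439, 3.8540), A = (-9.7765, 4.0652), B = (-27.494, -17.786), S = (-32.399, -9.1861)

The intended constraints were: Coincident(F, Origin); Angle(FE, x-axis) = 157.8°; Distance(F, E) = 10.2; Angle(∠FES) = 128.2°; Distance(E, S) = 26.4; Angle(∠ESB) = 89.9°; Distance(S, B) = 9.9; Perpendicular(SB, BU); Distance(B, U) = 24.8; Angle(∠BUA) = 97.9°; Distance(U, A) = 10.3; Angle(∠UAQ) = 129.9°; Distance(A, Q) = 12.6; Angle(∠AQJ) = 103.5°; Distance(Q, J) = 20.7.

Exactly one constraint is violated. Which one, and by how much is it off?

Distance(Q, J) = 20.7 — off by 4.00.

F = (0.00, 0.00) ✓; FE at 157.8° ✓; |FE| = 10.20 ✓; ∠FES = 128.2° ✓; |ES| = 26.40 ✓; ∠ESB = 89.90° ✓; |SB| = 9.900 ✓; ∠(SB, BU) = 90.00° ✓; |BU| = 24.80 ✓; ∠BUA = 97.90° ✓; |UA| = 10.30 ✓; ∠UAQ = 129.9° ✓; |AQ| = 12.60 ✓; ∠AQJ = 103.5° ✓; |QJ| = 16.70 ✗.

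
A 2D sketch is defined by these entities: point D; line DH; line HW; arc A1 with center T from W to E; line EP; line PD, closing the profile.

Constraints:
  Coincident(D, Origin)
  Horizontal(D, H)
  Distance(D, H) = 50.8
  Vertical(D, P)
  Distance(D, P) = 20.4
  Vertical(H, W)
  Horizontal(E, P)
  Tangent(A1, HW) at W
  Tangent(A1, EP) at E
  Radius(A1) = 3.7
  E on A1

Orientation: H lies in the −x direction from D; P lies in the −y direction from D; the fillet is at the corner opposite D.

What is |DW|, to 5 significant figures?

53.475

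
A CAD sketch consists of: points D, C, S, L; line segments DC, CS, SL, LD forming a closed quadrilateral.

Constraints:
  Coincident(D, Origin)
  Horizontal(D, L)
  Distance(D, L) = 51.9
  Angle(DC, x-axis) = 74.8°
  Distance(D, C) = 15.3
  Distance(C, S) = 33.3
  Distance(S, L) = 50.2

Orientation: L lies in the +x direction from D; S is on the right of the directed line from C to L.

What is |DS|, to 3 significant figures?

19.2

Checks: |CS| = 33.30 ✓; |SL| = 50.20 ✓.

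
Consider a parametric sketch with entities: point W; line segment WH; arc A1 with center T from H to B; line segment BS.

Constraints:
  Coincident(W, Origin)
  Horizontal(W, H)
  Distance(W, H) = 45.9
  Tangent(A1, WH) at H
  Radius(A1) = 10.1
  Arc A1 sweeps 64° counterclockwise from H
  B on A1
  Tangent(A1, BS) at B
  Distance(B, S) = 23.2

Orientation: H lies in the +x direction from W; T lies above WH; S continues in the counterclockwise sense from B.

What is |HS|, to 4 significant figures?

32.77

W is at the origin; WH is horizontal with |WH| = 45.9 and H on the +x side, so H = (45.90, 0.000). Tangency of A1 to WH means the radius TH is perpendicular to WH, so T = H + (0, 10.1) = (45.90, 10.10). On A1, H sits at bearing -90° from T; a 64° counterclockwise sweep puts B at bearing -26°, so B = T + 10.1·(cos -26°, sin -26°) = (54.98, 5.672). The tangent condition forces TB to be normal to BS, so BS runs along (−sin -26°, cos -26°); with |BS| = 23.2, S = (65.15, 26.52). Then |HS| = |S − H| = 32.77.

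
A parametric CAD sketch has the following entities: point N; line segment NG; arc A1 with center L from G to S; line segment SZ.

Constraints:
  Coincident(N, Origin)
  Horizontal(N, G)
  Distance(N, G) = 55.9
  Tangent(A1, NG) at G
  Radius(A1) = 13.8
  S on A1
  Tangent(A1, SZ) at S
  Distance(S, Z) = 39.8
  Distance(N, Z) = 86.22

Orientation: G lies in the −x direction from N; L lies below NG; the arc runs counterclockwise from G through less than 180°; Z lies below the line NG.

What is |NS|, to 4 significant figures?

71.22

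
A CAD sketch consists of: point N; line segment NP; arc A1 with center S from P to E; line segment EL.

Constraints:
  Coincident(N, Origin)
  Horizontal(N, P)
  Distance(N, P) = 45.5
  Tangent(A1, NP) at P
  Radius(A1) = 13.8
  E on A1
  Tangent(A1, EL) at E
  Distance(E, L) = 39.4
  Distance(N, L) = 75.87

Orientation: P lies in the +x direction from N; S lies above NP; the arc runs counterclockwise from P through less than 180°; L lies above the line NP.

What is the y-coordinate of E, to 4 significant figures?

16.19

N is at the origin; N and P share the same y with |NP| = 45.5 and P on the +x side, so P = (45.50, 0.000). A1 meets NP tangentially, so SP is at right angles to NP, so S = P + (0, 13.8) = (45.50, 13.80). Since SE ⟂ EL (tangency), |SL| = √(13.8² + 39.4²) = 41.75 regardless of where E sits on A1. So L lies on both circle(N, 75.87) and circle(S, 41.75); the above-NP intersection is L = (52.27, 54.99). E is the foot of the tangent from L: E = (59.09, 16.19).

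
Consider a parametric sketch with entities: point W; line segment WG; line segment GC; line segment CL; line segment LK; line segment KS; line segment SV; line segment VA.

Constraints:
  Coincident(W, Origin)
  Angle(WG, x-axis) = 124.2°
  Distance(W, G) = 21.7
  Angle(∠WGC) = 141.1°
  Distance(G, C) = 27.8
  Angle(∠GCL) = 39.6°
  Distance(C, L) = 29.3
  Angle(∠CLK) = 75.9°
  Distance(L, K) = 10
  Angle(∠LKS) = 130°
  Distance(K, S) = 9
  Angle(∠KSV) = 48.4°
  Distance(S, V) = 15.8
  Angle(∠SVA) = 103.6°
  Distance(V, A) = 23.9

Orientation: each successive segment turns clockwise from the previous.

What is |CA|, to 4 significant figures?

46.93

W is at the origin; WG runs at 124.2° with length 21.7, so G = (-12.20, 17.95). ∠WGC = 141.1° gives GC at 85.30° from the x-axis; with |GC| = 27.8, C = (-9.919, 45.65). ∠GCL = 39.6° gives CL at -55.10° from the x-axis; with |CL| = 29.3, L = (6.845, 21.62). ∠CLK = 75.9° gives LK at -159.2° from the x-axis; with |LK| = 10.0, K = (-2.504, 18.07). ∠LKS = 130.0° gives KS at 150.8° from the x-axis; with |KS| = 9.0, S = (-10.36, 22.46). ∠KSV = 48.4° gives SV at 19.20° from the x-axis; with |SV| = 15.8, V = (4.561, 27.66). ∠SVA = 103.6° gives VA at -57.20° from the x-axis; with |VA| = 23.9, A = (17.51, 7.570). Then |CA| = |A − C| = 46.93.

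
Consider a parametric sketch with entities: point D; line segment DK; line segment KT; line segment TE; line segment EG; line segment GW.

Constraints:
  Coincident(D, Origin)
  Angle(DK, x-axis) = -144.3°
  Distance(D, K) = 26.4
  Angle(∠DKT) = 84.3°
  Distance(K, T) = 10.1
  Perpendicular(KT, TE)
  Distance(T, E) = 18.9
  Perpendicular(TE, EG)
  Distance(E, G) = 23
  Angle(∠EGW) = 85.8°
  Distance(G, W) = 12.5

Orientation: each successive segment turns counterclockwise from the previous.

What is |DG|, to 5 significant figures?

17.183

D is at the origin; DK runs at -144.3° with length 26.4, so K = (-21.439, -15.405). ∠DKT = 84.3° gives KT at -48.600° from the x-axis; with |KT| = 10.1, T = (-14.760, -22.982). The perpendicularity gives TE at right angles to KT, so TE runs at 41.400°; with |TE| = 18.9, E = (-0.58266, -10.483). TE ⟂ EG, so EG runs at 131.40°; with |EG| = 23.0, G = (-15.793, 6.7697). Then |DG| = |G − D| = 17.183.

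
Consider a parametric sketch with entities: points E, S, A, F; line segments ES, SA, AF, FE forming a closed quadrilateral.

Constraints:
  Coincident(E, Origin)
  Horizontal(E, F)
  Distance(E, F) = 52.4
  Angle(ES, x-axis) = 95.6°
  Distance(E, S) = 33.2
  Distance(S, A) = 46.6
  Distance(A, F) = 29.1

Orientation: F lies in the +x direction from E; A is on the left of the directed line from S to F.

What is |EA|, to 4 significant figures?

51.10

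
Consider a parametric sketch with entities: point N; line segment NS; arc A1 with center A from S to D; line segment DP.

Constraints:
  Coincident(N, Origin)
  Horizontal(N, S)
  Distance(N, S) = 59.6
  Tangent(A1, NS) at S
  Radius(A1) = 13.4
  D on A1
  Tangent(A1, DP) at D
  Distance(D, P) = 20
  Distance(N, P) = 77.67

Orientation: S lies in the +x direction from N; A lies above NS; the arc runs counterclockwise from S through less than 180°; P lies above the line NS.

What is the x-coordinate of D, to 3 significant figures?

72.8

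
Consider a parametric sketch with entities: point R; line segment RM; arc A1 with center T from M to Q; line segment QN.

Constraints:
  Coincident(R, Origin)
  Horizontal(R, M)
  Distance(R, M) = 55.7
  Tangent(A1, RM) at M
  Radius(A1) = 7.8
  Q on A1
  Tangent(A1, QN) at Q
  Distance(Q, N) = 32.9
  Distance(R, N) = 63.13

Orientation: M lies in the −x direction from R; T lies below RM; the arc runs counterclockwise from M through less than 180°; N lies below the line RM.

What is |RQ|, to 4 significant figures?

63.70

R is at the origin; R and M share the same y with |RM| = 55.7 and M on the −x side, so M = (-55.70, 0.000). The tangent condition forces TM to be normal to RM, so T = M + (0, -7.8) = (-55.70, -7.800). Since TQ ⟂ QN (tangency), |TN| = √(7.8² + 32.9²) = 33.81 regardless of where Q sits on A1. So N lies on both circle(R, 63.13) and circle(T, 33.81); the below-RM intersection is N = (-48.20, -40.77). Q is the foot of the tangent from N: Q = (-62.70, -11.24).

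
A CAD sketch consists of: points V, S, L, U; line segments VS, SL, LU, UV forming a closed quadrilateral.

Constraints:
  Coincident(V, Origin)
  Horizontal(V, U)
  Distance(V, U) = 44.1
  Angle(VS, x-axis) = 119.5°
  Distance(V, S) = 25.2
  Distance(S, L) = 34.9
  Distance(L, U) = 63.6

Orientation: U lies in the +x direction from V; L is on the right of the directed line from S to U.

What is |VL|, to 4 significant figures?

22.12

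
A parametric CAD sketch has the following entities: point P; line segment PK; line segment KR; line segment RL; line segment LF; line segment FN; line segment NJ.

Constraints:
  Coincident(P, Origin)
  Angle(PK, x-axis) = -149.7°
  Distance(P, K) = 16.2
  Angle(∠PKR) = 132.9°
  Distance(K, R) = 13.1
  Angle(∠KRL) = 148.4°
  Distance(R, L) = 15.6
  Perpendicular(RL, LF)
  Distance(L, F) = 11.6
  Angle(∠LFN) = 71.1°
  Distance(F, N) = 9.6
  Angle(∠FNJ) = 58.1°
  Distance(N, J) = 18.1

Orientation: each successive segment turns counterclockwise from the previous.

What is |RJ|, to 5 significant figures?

20.755

∠LFN = 71.1° gives FN at 127.90° from the x-axis; with |FN| = 9.6, N = (-6.6949, -24.356). ∠FNJ = 58.1° gives NJ at -110.20° from the x-axis; with |NJ| = 18.1, J = (-12.945, -41.343). Then |RJ| = |J − R| = 20.755.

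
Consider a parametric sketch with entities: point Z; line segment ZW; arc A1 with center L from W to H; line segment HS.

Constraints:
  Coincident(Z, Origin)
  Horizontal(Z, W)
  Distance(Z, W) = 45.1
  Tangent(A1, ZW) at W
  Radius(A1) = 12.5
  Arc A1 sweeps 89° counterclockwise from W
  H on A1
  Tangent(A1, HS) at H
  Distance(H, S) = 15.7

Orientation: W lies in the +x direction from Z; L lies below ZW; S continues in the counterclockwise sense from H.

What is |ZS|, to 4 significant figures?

42.75

On A1, W sits at bearing 90° from L; an 89° counterclockwise sweep puts H at bearing 179°, so H = L + 12.5·(cos 179°, sin 179°) = (32.60, -12.28). Tangency of A1 to HS means the radius LH is perpendicular to HS, so HS runs along (−sin 179°, cos 179°); with |HS| = 15.7, S = (32.33, -27.98). Then |ZS| = |S − Z| = 42.75.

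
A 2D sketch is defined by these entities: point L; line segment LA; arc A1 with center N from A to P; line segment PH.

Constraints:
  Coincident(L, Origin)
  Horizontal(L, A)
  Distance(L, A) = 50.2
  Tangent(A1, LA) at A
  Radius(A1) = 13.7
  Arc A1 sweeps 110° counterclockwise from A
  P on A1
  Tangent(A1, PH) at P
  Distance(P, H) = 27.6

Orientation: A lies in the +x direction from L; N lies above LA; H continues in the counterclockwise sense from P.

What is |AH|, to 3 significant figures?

44.5

L is at the origin; LA is horizontal with |LA| = 50.2 and A on the +x side, so A = (50.2, 0.00). A1 meets LA tangentially, so NA is at right angles to LA, so N = A + (0, 13.7) = (50.2, 13.7). On A1, A sits at bearing -90° from N; a 110° counterclockwise sweep puts P at bearing 20°, so P = N + 13.7·(cos 20°, sin 20°) = (63.1, 18.4). The tangent condition forces NP to be normal to PH, so PH runs along (−sin 20°, cos 20°); with |PH| = 27.6, H = (53.6, 44.3). Then |AH| = |H − A| = 44.5.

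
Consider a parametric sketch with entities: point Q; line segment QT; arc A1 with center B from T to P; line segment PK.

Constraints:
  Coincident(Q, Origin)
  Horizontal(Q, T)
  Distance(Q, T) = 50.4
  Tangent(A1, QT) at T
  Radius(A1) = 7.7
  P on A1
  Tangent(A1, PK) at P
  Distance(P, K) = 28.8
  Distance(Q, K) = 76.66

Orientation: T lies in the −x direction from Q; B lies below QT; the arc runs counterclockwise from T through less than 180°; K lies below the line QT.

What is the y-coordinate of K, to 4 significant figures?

-29.47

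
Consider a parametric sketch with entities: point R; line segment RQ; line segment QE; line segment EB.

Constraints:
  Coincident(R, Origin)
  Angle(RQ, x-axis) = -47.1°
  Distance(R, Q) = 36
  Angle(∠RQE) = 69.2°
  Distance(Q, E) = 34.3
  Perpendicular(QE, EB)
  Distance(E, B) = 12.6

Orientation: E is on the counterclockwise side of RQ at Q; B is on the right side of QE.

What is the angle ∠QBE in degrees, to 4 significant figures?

69.83°

∠RQE = 69.2°, so QE runs at -47.1° + (180° − 69.2°) = 63.70° from the x-axis; with |QE| = 34.3, E = Q + 34.3·(cos 63.70°, sin 63.70°) = (39.70, 4.378). QE is perpendicular to EB; with |EB| = 12.6 on the right of QE, B = E + 12.6·(0.8965, -0.4431) = (51.00, -1.205). Then cos ∠QBE = BQ·BE / (|BQ||BE|), giving 69.83°.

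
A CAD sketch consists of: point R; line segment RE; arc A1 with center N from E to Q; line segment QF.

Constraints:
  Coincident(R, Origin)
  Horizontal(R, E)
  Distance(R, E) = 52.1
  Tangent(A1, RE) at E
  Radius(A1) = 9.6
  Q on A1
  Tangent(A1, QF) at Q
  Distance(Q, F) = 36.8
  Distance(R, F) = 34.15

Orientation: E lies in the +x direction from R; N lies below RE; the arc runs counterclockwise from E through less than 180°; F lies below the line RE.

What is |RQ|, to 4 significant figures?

45.49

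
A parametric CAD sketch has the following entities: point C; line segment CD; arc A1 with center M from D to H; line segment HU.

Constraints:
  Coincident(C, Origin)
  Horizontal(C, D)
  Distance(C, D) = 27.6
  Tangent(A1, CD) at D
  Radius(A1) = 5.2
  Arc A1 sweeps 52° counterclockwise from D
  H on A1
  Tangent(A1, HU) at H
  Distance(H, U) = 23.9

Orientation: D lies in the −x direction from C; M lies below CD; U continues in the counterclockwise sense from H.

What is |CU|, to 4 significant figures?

50.87

C is at the origin; C and D share the same y with |CD| = 27.6 and D on the −x side, so D = (-27.60, 0.000). Since A1 is tangent to CD there, MD ⟂ CD, so M = D + (0, -5.2) = (-27.60, -5.200). On A1, D sits at bearing 90° from M; a 52° counterclockwise sweep puts H at bearing 142°, so H = M + 5.2·(cos 142°, sin 142°) = (-31.70, -1.999). The tangent condition forces MH to be normal to HU, so HU runs along (−sin 142°, cos 142°); with |HU| = 23.9, U = (-46.41, -20.83). Then |CU| = |U − C| = 50.87.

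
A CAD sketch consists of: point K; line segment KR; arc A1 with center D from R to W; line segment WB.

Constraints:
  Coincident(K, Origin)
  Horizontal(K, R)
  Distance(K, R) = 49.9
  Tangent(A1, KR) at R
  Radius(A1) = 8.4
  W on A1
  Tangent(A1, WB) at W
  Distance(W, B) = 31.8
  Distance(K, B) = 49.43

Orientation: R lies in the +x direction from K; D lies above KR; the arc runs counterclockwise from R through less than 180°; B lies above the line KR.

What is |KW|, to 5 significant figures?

57.617

K is at the origin; KR is horizontal with |KR| = 49.9 and R on the +x side, so R = (49.900, 0.0000). A1 meets KR tangentially, so DR is at right angles to KR, so D = R + (0, 8.4) = (49.900, 8.4000). Since DW ⟂ WB (tangency), |DB| = √(8.4² + 31.8²) = 32.891 regardless of where W sits on A1. So B lies on both circle(K, 49.43) and circle(D, 32.891); the above-KR intersection is B = (33.123, 36.690). W is the foot of the tangent from B: W = (55.791, 14.388).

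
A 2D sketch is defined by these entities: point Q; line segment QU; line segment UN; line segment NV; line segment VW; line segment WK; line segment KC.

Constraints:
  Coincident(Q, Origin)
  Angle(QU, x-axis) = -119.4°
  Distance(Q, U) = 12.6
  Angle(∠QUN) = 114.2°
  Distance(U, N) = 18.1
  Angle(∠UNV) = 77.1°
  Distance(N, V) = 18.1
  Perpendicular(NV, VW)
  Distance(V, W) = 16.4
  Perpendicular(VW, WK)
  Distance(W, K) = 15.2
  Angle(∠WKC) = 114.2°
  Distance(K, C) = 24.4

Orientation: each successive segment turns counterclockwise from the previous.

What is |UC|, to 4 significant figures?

26.01

Q is at the origin; QU runs at -119.4° with length 12.6, so U = (-6.185, -10.98). ∠QUN = 114.2° gives UN at -53.60° from the x-axis; with |UN| = 18.1, N = (4.555, -25.55). ∠UNV = 77.1° gives NV at 49.30° from the x-axis; with |NV| = 18.1, V = (16.36, -11.82). The perpendicularity gives VW at right angles to NV, so VW runs at 139.3°; with |VW| = 16.4, W = (3.925, -1.129). VW ⟂ WK, so WK runs at -130.7°; with |WK| = 15.2, K = (-5.987, -12.65). ∠WKC = 114.2° gives KC at -64.90° from the x-axis; with |KC| = 24.4, C = (4.364, -34.75). Then |UC| = |C − U| = 26.01.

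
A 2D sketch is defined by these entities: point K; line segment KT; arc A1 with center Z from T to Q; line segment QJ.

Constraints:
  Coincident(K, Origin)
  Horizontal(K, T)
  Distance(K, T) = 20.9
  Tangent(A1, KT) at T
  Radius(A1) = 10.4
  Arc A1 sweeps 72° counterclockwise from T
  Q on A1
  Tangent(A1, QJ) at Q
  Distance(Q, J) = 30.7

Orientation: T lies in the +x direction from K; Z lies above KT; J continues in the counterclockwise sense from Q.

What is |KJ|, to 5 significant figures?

54.278

On A1, T sits at bearing -90° from Z; a 72° counterclockwise sweep puts Q at bearing -18°, so Q = Z + 10.4·(cos -18°, sin -18°) = (30.791, 7.1862). A1 meets QJ tangentially, so ZQ is at right angles to QJ, so QJ runs along (−sin -18°, cos -18°); with |QJ| = 30.7, J = (40.278, 36.384). Then |KJ| = |J − K| = 54.278.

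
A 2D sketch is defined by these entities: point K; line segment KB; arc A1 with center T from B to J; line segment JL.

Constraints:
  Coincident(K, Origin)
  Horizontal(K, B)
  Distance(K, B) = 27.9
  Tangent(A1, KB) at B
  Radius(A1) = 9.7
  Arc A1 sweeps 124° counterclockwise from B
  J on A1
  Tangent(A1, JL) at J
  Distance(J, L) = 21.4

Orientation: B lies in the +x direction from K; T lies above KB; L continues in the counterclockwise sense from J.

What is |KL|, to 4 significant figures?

40.68

On A1, B sits at bearing -90° from T; a 124° counterclockwise sweep puts J at bearing 34°, so J = T + 9.7·(cos 34°, sin 34°) = (35.94, 15.12). A1 meets JL tangentially, so TJ is at right angles to JL, so JL runs along (−sin 34°, cos 34°); with |JL| = 21.4, L = (23.97, 32.87). Then |KL| = |L − K| = 40.68.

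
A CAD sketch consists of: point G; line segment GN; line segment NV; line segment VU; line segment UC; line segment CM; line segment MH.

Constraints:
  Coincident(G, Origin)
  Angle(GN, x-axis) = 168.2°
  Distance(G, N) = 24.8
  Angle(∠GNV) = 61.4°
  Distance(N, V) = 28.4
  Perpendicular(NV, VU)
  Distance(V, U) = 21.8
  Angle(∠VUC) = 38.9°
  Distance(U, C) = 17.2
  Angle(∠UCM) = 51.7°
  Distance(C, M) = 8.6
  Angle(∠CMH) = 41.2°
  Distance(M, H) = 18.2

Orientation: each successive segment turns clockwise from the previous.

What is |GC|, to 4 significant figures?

14.54

G is at the origin; GN runs at 168.2° with length 24.8, so N = (-24.28, 5.072). ∠GNV = 61.4° gives NV at 49.60° from the x-axis; with |NV| = 28.4, V = (-5.869, 26.70). NV is perpendicular to VU, so VU runs at -40.40°; with |VU| = 21.8, U = (10.73, 12.57). ∠VUC = 38.9° gives UC at 178.5° from the x-axis; with |UC| = 17.2, C = (-6.462, 13.02). Then |GC| = |C − G| = 14.54.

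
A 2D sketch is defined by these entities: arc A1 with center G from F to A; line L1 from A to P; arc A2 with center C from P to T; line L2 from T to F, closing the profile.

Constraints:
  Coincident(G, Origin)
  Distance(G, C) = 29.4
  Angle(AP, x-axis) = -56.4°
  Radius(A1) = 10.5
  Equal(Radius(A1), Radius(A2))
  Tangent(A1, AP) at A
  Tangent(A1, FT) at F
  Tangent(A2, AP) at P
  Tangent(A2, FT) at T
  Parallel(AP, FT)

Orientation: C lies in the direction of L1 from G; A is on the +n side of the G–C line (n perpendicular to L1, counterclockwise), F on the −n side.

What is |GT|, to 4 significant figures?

31.22

The slot axis is L1's direction at -56.4°, so u = (cos -56.4°, sin -56.4°) = (0.5534, -0.8329) and n = (−sin -56.4°, cos -56.4°) = (0.8329, 0.5534). G is at the origin and C lies 29.4 along u from G, so C = 29.4·u = (16.27, -24.49). Tangency of A1 to both parallel lines with radius 10.5 puts A and F at G ± 10.5·n: A = (8.746, 5.811), F = (-8.746, -5.811). Equal radii place P and T the same way about C: P = C + 10.5·n = (25.02, -18.68), T = C − 10.5·n = (7.524, -30.30). Then |GT| = |T − G| = 31.22.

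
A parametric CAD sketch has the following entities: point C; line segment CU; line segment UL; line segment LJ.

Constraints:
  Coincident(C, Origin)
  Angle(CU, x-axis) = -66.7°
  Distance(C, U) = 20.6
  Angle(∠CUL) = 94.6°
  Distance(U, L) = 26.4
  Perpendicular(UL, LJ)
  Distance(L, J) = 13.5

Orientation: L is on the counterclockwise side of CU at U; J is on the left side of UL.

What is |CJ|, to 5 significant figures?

28.920

C is at the origin; CU runs at -66.7° with length 20.6, so U = 20.6·(cos -66.7°, sin -66.7°) = (8.1482, -18.920). ∠CUL = 94.6°, so UL runs at -66.7° + (180° − 94.6°) = 18.700° from the x-axis; with |UL| = 26.4, L = U + 26.4·(cos 18.700°, sin 18.700°) = (33.155, -10.456). UL is perpendicular to LJ; with |LJ| = 13.5 on the left of UL, J = L + 13.5·(-0.32061, 0.94721) = (28.826, 2.3315). Then |CJ| = |J − C| = 28.920.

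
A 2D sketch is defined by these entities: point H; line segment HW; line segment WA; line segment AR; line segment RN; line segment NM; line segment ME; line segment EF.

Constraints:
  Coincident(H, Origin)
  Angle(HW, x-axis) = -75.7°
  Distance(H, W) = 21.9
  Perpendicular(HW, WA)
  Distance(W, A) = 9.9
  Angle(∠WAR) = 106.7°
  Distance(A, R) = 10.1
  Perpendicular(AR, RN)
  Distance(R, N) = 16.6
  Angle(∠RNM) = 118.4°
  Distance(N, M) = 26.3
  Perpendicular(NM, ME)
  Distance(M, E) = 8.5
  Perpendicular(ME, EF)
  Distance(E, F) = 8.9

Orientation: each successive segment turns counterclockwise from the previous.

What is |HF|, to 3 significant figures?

27.4

The perpendicularity gives ME at right angles to NM, so ME runs at -30.8°; with |ME| = 8.5, E = (-7.33, -34.9). ME is perpendicular to EF, so EF runs at 59.2°; with |EF| = 8.9, F = (-2.77, -27.3). Then |HF| = |F − H| = 27.4.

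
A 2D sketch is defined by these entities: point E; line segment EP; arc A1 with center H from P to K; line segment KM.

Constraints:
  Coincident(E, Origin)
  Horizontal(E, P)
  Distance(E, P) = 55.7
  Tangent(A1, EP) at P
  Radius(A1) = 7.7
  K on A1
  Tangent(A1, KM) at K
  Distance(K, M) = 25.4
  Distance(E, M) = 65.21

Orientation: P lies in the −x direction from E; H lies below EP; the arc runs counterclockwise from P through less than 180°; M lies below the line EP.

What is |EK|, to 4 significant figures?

63.84

E is at the origin; EP is horizontal with |EP| = 55.7 and P on the −x side, so P = (-55.70, 0.000). A1 meets EP tangentially, so HP is at right angles to EP, so H = P + (0, -7.7) = (-55.70, -7.700). Since HK ⟂ KM (tangency), |HM| = √(7.7² + 25.4²) = 26.54 regardless of where K sits on A1. So M lies on both circle(E, 65.21) and circle(H, 26.54); the below-EP intersection is M = (-55.50, -34.24). K is the foot of the tangent from M: K = (-63.05, -9.990).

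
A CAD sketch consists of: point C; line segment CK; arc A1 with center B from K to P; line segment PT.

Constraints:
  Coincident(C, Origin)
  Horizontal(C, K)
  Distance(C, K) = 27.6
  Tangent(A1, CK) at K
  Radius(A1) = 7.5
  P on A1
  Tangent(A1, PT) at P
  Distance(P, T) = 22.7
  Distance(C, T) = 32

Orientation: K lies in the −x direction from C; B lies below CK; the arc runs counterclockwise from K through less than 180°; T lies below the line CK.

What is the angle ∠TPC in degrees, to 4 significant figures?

63.04°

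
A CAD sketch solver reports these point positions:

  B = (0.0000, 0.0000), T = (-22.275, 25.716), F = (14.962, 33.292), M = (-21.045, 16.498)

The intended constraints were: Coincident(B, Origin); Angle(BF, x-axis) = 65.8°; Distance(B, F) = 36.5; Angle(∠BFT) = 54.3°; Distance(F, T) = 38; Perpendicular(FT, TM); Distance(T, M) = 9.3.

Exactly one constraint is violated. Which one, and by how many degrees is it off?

Perpendicular(FT, TM) — off by 3.90°.

B = (0.00, 0.00) ✓; BF at 65.80° ✓; |BF| = 36.50 ✓; ∠BFT = 54.30° ✓; |FT| = 38.00 ✓; ∠(FT, TM) = 86.10° ✗; |TM| = 9.300 ✓.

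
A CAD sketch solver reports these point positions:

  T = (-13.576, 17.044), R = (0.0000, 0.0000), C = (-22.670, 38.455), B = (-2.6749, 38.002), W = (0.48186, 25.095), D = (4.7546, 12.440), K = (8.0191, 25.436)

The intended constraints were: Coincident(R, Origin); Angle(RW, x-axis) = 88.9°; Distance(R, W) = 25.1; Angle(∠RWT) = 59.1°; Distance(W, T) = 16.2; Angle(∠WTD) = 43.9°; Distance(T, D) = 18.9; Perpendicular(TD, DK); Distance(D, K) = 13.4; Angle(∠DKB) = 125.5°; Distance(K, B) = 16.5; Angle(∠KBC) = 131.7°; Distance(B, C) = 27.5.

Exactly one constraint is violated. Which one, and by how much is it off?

Distance(B, C) = 27.5 — off by 7.50.

R = (0.00, 0.00) ✓; RW at 88.90° ✓; |RW| = 25.10 ✓; ∠RWT = 59.10° ✓; |WT| = 16.20 ✓; ∠WTD = 43.90° ✓; |TD| = 18.90 ✓; ∠(TD, DK) = 90.00° ✓; |DK| = 13.40 ✓; ∠DKB = 125.5° ✓; |KB| = 16.50 ✓; ∠KBC = 131.7° ✓; |BC| = 20.00 ✗.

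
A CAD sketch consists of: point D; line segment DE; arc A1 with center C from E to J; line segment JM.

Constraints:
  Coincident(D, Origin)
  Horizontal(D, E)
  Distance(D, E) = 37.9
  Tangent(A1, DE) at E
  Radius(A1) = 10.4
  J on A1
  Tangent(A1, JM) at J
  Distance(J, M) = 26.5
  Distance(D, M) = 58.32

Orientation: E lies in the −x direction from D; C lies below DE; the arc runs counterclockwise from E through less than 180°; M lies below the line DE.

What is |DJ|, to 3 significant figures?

49.6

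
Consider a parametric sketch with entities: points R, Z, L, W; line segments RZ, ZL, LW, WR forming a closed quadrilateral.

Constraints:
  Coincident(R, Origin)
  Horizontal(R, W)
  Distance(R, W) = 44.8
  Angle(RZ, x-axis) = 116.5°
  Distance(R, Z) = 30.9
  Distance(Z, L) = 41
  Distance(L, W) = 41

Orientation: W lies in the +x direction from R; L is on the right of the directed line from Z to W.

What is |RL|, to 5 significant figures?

10.103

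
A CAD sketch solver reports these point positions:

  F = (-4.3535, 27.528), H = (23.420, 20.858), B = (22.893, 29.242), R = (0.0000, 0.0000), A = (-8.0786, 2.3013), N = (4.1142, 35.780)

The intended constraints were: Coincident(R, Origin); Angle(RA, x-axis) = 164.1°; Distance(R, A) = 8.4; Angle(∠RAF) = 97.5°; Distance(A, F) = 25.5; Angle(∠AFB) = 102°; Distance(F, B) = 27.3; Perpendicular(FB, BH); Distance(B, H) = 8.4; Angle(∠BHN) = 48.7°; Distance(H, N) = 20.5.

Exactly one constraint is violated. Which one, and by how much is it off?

Distance(H, N) = 20.5 — off by 3.90.

R = (0.00, 0.00) ✓; RA at 164.1° ✓; |RA| = 8.400 ✓; ∠RAF = 97.50° ✓; |AF| = 25.50 ✓; ∠AFB = 102.0° ✓; |FB| = 27.30 ✓; ∠(FB, BH) = 90.00° ✓; |BH| = 8.401 ✓; ∠BHN = 48.70° ✓; |HN| = 24.40 ✗.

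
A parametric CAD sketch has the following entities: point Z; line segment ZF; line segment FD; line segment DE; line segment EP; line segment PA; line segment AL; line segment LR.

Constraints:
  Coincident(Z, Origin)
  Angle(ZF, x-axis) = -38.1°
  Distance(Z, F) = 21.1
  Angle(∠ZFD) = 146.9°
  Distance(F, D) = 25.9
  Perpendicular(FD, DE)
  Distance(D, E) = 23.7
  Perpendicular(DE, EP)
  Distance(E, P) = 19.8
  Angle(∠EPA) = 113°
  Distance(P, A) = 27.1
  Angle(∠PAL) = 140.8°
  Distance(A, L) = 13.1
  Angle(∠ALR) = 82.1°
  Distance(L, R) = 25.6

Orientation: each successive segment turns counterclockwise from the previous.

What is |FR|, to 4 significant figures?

22.79

Z is at the origin; ZF runs at -38.1° with length 21.1, so F = (16.60, -13.02). ∠ZFD = 146.9° gives FD at -5.000° from the x-axis; with |FD| = 25.9, D = (42.41, -15.28). FD is perpendicular to DE, so DE runs at 85.00°; with |DE| = 23.7, E = (44.47, 8.333). DE is perpendicular to EP, so EP runs at 175.0°; with |EP| = 19.8, P = (24.75, 10.06). ∠EPA = 113.0° gives PA at -118.0° from the x-axis; with |PA| = 27.1, A = (12.02, -13.87). ∠PAL = 140.8° gives AL at -78.80° from the x-axis; with |AL| = 13.1, L = (14.57, -26.72). ∠ALR = 82.1° gives LR at 19.10° from the x-axis; with |LR| = 25.6, R = (38.76, -18.34). Then |FR| = |R − F| = 22.79.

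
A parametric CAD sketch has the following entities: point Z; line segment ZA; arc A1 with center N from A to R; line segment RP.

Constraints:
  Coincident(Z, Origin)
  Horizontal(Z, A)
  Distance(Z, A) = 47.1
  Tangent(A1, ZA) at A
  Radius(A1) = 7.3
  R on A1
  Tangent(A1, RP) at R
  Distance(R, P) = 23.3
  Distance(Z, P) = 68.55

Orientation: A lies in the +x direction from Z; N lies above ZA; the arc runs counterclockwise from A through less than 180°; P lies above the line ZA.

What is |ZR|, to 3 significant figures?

53.8

Z is at the origin; ZA is horizontal with |ZA| = 47.1 and A on the +x side, so A = (47.1, 0.00). The tangent condition forces NA to be normal to ZA, so N = A + (0, 7.3) = (47.1, 7.30). Since NR ⟂ RP (tangency), |NP| = √(7.3² + 23.3²) = 24.4 regardless of where R sits on A1. So P lies on both circle(Z, 68.55) and circle(N, 24.4); the above-ZA intersection is P = (63.8, 25.1). R is the foot of the tangent from P: R = (53.7, 4.14).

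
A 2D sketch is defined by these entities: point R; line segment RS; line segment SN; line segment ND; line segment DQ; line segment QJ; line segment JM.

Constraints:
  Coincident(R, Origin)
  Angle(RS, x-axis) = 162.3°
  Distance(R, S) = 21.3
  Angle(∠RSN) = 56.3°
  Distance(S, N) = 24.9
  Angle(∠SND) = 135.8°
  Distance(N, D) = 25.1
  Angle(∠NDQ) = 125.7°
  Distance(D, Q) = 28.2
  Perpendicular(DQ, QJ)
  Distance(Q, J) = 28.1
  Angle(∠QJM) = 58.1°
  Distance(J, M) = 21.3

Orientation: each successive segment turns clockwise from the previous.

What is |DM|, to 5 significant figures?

19.649

R is at the origin; RS runs at 162.3° with length 21.3, so S = (-20.292, 6.4759). ∠RSN = 56.3° gives SN at 38.600° from the x-axis; with |SN| = 24.9, N = (-0.83183, 22.011). ∠SND = 135.8° gives ND at -5.6000° from the x-axis; with |ND| = 25.1, D = (24.148, 19.561). ∠NDQ = 125.7° gives DQ at -59.900° from the x-axis; with |DQ| = 28.2, Q = (38.291, -4.8361). DQ is perpendicular to QJ, so QJ runs at -149.90°; with |QJ| = 28.1, J = (13.980, -18.929). ∠QJM = 58.1° gives JM at 88.200° from the x-axis; with |JM| = 21.3, M = (14.649, 2.3609). Then |DM| = |M − D| = 19.649.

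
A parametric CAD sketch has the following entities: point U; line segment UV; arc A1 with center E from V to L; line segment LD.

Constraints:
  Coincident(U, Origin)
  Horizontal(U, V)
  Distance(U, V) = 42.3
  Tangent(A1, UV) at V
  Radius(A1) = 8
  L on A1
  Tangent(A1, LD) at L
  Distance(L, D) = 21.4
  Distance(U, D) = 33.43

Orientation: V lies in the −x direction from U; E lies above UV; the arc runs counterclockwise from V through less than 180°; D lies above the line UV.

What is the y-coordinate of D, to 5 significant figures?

22.546

Checks: |UV| = 42.30 ✓; |EL| = 8.000 ✓; ∠(EL, LD) = 90.00° ✓; |LD| = 21.40 ✓; |UD| = 33.43 ✓.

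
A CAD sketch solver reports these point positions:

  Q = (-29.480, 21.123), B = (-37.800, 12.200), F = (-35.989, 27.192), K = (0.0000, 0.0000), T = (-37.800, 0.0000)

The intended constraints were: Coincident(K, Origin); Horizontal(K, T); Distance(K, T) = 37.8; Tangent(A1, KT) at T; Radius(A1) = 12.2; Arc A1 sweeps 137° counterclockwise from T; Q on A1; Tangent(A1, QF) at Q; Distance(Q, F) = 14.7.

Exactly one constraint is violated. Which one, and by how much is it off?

Distance(Q, F) = 14.7 — off by 5.80.

K = (0.00, 0.00) ✓; K.y = 0.00, T.y = 0.00 ✓; |KT| = 37.80 ✓; ∠(BT, TK) = 90.00° ✓; |BT| = 12.20 ✓; bearing(B→Q) − bearing(B→T) = 137.0° ✓; |BQ| = 12.20 ✓; ∠(BQ, QF) = 90.00° ✓; |QF| = 8.899 ✗.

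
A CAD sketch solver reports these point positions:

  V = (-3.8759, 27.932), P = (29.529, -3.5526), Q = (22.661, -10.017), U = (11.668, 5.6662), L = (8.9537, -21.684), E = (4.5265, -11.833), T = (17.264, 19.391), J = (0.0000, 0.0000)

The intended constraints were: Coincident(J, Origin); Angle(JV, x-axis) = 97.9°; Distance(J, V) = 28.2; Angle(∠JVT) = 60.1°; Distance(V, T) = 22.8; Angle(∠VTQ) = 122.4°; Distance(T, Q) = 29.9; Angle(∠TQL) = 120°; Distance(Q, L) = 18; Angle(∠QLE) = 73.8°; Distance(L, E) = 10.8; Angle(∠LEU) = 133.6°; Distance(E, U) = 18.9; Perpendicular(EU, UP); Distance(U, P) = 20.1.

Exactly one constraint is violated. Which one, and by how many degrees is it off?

Perpendicular(EU, UP) — off by 5.10°.

J = (0.00, 0.00) ✓; JV at 97.90° ✓; |JV| = 28.20 ✓; ∠JVT = 60.10° ✓; |VT| = 22.80 ✓; ∠VTQ = 122.4° ✓; |TQ| = 29.90 ✓; ∠TQL = 120.0° ✓; |QL| = 18.00 ✓; ∠QLE = 73.80° ✓; |LE| = 10.80 ✓; ∠LEU = 133.6° ✓; |EU| = 18.90 ✓; ∠(EU, UP) = 95.10° ✗; |UP| = 20.10 ✓.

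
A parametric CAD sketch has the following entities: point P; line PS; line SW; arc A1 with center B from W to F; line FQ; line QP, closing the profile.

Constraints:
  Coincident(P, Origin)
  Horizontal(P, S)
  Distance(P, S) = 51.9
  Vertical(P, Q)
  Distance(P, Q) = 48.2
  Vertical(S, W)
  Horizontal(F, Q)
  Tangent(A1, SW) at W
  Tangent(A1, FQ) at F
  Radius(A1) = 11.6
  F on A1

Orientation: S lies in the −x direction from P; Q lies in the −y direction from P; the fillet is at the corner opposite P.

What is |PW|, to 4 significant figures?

63.51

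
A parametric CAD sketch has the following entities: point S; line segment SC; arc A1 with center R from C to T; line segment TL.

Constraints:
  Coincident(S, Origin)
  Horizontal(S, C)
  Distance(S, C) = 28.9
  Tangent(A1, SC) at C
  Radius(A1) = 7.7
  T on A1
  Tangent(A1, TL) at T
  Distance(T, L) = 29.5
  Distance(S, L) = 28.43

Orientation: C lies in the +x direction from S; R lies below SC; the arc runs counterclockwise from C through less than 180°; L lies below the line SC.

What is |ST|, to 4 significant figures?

22.78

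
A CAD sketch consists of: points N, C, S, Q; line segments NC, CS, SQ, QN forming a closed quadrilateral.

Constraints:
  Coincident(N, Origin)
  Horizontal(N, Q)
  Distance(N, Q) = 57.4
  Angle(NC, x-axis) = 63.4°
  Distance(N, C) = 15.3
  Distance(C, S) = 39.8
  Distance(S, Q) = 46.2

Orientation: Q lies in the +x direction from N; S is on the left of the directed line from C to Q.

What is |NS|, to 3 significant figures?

54.4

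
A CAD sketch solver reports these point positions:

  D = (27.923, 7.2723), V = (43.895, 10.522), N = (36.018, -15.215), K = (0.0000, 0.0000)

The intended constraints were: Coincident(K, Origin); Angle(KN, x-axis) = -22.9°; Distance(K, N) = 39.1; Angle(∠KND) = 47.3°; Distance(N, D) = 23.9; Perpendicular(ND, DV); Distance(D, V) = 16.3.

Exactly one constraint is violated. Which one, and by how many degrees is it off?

Perpendicular(ND, DV) — off by 8.30°.

K = (0.00, 0.00) ✓; KN at -22.90° ✓; |KN| = 39.10 ✓; ∠KND = 47.30° ✓; |ND| = 23.90 ✓; ∠(ND, DV) = 98.30° ✗; |DV| = 16.30 ✓.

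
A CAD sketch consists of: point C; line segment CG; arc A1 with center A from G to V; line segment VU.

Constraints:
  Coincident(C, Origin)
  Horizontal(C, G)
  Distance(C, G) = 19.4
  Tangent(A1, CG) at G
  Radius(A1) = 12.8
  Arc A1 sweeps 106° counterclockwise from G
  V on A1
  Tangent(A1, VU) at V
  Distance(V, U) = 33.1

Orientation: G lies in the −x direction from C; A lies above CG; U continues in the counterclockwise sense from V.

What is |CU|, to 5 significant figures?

50.805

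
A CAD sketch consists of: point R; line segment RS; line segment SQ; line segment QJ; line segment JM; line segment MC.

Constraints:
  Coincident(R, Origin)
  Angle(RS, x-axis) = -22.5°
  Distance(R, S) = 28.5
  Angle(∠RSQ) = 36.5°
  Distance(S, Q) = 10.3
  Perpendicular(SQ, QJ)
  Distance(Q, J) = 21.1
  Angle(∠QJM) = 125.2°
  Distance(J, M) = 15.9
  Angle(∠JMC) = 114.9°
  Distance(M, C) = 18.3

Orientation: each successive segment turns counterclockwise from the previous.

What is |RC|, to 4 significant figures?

41.68

R is at the origin; RS runs at -22.5° with length 28.5, so S = (26.33, -10.91). ∠RSQ = 36.5° gives SQ at 121.0° from the x-axis; with |SQ| = 10.3, Q = (21.03, -2.078). The perpendicularity gives QJ at right angles to SQ, so QJ runs at -149.0°; with |QJ| = 21.1, J = (2.939, -12.94). ∠QJM = 125.2° gives JM at -94.20° from the x-axis; with |JM| = 15.9, M = (1.775, -28.80). ∠JMC = 114.9° gives MC at -29.10° from the x-axis; with |MC| = 18.3, C = (17.76, -37.70). Then |RC| = |C − R| = 41.68.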